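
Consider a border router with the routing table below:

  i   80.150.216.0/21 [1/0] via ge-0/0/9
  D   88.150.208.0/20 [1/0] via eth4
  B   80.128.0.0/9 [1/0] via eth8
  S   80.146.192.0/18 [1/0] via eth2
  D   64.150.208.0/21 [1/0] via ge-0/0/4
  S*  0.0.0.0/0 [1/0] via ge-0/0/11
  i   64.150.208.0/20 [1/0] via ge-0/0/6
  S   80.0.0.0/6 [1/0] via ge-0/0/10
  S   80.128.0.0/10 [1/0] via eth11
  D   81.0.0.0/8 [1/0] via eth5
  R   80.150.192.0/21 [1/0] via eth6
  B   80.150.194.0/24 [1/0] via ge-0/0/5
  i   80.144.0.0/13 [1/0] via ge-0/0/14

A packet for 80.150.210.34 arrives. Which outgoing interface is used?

ge-0/0/14

Routes whose prefix contains 80.150.210.34:
  0.0.0.0/0 (default, matches everything) -> ge-0/0/11
  80.0.0.0/6 (80.0.0.0 - 83.255.255.255) -> ge-0/0/10
  80.128.0.0/9 (80.128.0.0 - 80.255.255.255) -> eth8
  80.128.0.0/10 (80.128.0.0 - 80.191.255.255) -> eth11
  80.144.0.0/13 (80.144.0.0 - 80.151.255.255) -> ge-0/0/14
More-specific entries that do NOT match:
  80.150.194.0/24 (80.150.194.0 - 80.150.194.255) does not contain 80.150.210.34
  80.150.216.0/21 (80.150.216.0 - 80.150.223.255) does not contain 80.150.210.34
  64.150.208.0/21 (64.150.208.0 - 64.150.215.255) does not contain 80.150.210.34
  80.150.192.0/21 (80.150.192.0 - 80.150.199.255) does not contain 80.150.210.34
  88.150.208.0/20 (88.150.208.0 - 88.150.223.255) does not contain 80.150.210.34
  64.150.208.0/20 (64.150.208.0 - 64.150.223.255) does not contain 80.150.210.34
  80.146.192.0/18 (80.146.192.0 - 80.146.255.255) does not contain 80.150.210.34
Longest matching prefix is /13 -> interface ge-0/0/14.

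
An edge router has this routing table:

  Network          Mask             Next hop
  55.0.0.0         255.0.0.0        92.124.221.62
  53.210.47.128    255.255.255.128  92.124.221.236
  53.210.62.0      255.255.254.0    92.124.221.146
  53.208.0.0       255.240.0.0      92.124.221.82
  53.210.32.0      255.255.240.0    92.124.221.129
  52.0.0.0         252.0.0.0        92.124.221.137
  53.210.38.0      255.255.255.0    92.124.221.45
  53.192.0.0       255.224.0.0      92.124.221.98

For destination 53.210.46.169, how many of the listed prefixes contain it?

Prefixes containing 53.210.46.169:
  52.0.0.0/6 (52.0.0.0 - 55.255.255.255)
  53.192.0.0/11 (53.192.0.0 - 53.223.255.255)
  53.208.0.0/12 (53.208.0.0 - 53.223.255.255)
  53.210.32.0/20 (53.210.32.0 - 53.210.47.255)
Total matching entries: 4.

4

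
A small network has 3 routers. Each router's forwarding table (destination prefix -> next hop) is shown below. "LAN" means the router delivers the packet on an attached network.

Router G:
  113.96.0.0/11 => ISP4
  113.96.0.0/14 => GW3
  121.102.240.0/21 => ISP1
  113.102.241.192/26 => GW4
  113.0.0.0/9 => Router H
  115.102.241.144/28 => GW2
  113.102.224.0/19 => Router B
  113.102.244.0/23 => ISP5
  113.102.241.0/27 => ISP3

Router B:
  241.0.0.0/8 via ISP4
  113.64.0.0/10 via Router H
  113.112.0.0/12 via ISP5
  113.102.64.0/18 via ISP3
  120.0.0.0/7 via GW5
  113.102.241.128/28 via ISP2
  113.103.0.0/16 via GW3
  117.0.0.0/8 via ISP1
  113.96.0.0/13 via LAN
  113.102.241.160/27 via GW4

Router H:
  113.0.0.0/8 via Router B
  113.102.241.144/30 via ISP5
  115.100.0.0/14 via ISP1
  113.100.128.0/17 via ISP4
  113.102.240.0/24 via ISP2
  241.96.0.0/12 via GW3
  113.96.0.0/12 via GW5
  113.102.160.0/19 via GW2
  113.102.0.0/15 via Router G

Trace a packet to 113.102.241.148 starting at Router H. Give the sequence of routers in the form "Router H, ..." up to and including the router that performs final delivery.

Router H, Router G, Router B

At Router H: longest match for 113.102.241.148 is 113.102.0.0/15 -> Router G
At Router G: longest match for 113.102.241.148 is 113.102.224.0/19 -> Router B
At Router B: longest match for 113.102.241.148 is 113.96.0.0/13 -> LAN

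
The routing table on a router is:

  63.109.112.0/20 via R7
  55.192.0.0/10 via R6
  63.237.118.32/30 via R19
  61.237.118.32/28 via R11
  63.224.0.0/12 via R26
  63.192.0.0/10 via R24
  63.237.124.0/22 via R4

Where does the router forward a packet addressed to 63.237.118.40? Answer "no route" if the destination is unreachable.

R26

Routes whose prefix contains 63.237.118.40:
  63.192.0.0/10 (63.192.0.0 - 63.255.255.255) -> R24
  63.224.0.0/12 (63.224.0.0 - 63.239.255.255) -> R26
More-specific entries that do NOT match:
  63.237.118.32/30 (63.237.118.32 - 63.237.118.35) does not contain 63.237.118.40
  61.237.118.32/28 (61.237.118.32 - 61.237.118.47) does not contain 63.237.118.40
  63.237.124.0/22 (63.237.124.0 - 63.237.127.255) does not contain 63.237.118.40
  63.109.112.0/20 (63.109.112.0 - 63.109.127.255) does not contain 63.237.118.40
Longest matching prefix is /12 -> next hop R26.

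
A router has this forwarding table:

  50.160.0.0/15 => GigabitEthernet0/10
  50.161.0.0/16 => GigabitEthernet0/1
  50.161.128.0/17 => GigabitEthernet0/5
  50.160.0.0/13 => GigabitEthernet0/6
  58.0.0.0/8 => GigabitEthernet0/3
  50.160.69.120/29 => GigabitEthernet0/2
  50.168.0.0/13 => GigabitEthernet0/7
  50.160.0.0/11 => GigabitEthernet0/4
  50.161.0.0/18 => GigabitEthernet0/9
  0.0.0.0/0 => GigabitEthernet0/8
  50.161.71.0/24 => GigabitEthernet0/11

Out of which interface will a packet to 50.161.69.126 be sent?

Routes whose prefix contains 50.161.69.126:
  0.0.0.0/0 (default, matches everything) -> GigabitEthernet0/8
  50.160.0.0/11 (50.160.0.0 - 50.191.255.255) -> GigabitEthernet0/4
  50.160.0.0/13 (50.160.0.0 - 50.167.255.255) -> GigabitEthernet0/6
  50.160.0.0/15 (50.160.0.0 - 50.161.255.255) -> GigabitEthernet0/10
  50.161.0.0/16 (50.161.0.0 - 50.161.255.255) -> GigabitEthernet0/1
More-specific entries that do NOT match:
  50.160.69.120/29 (50.160.69.120 - 50.160.69.127) does not contain 50.161.69.126
  50.161.71.0/24 (50.161.71.0 - 50.161.71.255) does not contain 50.161.69.126
  50.161.0.0/18 (50.161.0.0 - 50.161.63.255) does not contain 50.161.69.126
  50.161.128.0/17 (50.161.128.0 - 50.161.255.255) does not contain 50.161.69.126
Longest matching prefix is /16 -> interface GigabitEthernet0/1.

GigabitEthernet0/1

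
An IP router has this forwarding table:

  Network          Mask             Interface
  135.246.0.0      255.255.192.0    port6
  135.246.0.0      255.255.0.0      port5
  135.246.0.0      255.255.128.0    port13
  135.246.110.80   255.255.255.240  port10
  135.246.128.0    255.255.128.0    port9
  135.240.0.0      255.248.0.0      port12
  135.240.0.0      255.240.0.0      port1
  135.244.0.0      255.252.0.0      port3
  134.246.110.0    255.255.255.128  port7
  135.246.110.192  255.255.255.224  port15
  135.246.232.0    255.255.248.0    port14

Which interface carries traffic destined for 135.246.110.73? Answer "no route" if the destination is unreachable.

Routes whose prefix contains 135.246.110.73:
  135.240.0.0/12 (135.240.0.0 - 135.255.255.255) -> port1
  135.240.0.0/13 (135.240.0.0 - 135.247.255.255) -> port12
  135.244.0.0/14 (135.244.0.0 - 135.247.255.255) -> port3
  135.246.0.0/16 (135.246.0.0 - 135.246.255.255) -> port5
  135.246.0.0/17 (135.246.0.0 - 135.246.127.255) -> port13
More-specific entries that do NOT match:
  135.246.110.80/28 (135.246.110.80 - 135.246.110.95) does not contain 135.246.110.73
  135.246.110.192/27 (135.246.110.192 - 135.246.110.223) does not contain 135.246.110.73
  134.246.110.0/25 (134.246.110.0 - 134.246.110.127) does not contain 135.246.110.73
  135.246.232.0/21 (135.246.232.0 - 135.246.239.255) does not contain 135.246.110.73
  135.246.0.0/18 (135.246.0.0 - 135.246.63.255) does not contain 135.246.110.73
Longest matching prefix is /17 -> interface port13.

port13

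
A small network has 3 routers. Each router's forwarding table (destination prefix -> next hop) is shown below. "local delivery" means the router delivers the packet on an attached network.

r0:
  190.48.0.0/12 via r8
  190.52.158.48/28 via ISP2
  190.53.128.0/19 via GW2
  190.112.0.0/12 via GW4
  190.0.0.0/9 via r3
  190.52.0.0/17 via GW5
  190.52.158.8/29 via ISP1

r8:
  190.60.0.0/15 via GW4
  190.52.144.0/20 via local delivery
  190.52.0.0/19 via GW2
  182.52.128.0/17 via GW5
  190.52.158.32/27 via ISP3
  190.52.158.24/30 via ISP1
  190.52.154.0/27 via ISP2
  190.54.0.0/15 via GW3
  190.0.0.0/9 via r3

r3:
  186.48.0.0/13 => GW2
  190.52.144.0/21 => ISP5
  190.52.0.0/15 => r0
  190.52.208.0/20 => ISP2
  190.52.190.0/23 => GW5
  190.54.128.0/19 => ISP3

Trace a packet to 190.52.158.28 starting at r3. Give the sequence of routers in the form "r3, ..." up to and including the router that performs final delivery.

At r3: longest match for 190.52.158.28 is 190.52.0.0/15 -> r0
At r0: longest match for 190.52.158.28 is 190.48.0.0/12 -> r8
At r8: longest match for 190.52.158.28 is 190.52.144.0/20 -> local delivery

r3, r0, r8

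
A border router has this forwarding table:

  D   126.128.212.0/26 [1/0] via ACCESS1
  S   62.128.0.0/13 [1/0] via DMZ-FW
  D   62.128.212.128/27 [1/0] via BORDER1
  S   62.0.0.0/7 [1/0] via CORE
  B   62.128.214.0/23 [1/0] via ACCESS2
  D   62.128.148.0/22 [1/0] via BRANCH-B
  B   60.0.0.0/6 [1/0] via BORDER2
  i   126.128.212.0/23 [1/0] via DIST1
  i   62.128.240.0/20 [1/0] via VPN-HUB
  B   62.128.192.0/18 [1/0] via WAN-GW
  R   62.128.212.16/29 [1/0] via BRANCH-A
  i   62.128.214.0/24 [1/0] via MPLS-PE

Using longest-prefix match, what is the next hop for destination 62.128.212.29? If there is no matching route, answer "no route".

Routes whose prefix contains 62.128.212.29:
  60.0.0.0/6 (60.0.0.0 - 63.255.255.255) -> BORDER2
  62.0.0.0/7 (62.0.0.0 - 63.255.255.255) -> CORE
  62.128.0.0/13 (62.128.0.0 - 62.135.255.255) -> DMZ-FW
  62.128.192.0/18 (62.128.192.0 - 62.128.255.255) -> WAN-GW
More-specific entries that do NOT match:
  62.128.212.16/29 (62.128.212.16 - 62.128.212.23) does not contain 62.128.212.29
  62.128.212.128/27 (62.128.212.128 - 62.128.212.159) does not contain 62.128.212.29
  126.128.212.0/26 (126.128.212.0 - 126.128.212.63) does not contain 62.128.212.29
  62.128.214.0/24 (62.128.214.0 - 62.128.214.255) does not contain 62.128.212.29
  62.128.214.0/23 (62.128.214.0 - 62.128.215.255) does not contain 62.128.212.29
  126.128.212.0/23 (126.128.212.0 - 126.128.213.255) does not contain 62.128.212.29
  62.128.148.0/22 (62.128.148.0 - 62.128.151.255) does not contain 62.128.212.29
  62.128.240.0/20 (62.128.240.0 - 62.128.255.255) does not contain 62.128.212.29
Longest matching prefix is /18 -> next hop WAN-GW.

WAN-GW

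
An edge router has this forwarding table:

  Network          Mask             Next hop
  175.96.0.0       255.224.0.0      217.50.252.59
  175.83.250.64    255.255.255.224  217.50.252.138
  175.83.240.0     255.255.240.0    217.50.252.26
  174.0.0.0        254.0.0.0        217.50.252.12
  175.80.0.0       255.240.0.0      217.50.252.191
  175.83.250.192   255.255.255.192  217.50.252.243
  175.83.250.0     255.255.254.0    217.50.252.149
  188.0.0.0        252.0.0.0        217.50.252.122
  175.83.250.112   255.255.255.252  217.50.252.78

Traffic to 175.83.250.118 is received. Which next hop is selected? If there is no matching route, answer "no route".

217.50.252.149

Routes whose prefix contains 175.83.250.118:
  174.0.0.0/7 (174.0.0.0 - 175.255.255.255) -> 217.50.252.12
  175.80.0.0/12 (175.80.0.0 - 175.95.255.255) -> 217.50.252.191
  175.83.240.0/20 (175.83.240.0 - 175.83.255.255) -> 217.50.252.26
  175.83.250.0/23 (175.83.250.0 - 175.83.251.255) -> 217.50.252.149
More-specific entries that do NOT match:
  175.83.250.112/30 (175.83.250.112 - 175.83.250.115) does not contain 175.83.250.118
  175.83.250.64/27 (175.83.250.64 - 175.83.250.95) does not contain 175.83.250.118
  175.83.250.192/26 (175.83.250.192 - 175.83.250.255) does not contain 175.83.250.118
Longest matching prefix is /23 -> next hop 217.50.252.149.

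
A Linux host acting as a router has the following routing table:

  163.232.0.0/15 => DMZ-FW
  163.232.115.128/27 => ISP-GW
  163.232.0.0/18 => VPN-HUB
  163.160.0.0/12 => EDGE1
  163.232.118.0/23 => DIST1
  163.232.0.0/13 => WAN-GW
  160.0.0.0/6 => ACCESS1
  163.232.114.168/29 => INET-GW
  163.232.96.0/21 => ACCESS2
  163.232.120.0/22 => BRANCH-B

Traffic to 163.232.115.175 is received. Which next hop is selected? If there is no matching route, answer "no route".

DMZ-FW

Routes whose prefix contains 163.232.115.175:
  160.0.0.0/6 (160.0.0.0 - 163.255.255.255) -> ACCESS1
  163.232.0.0/13 (163.232.0.0 - 163.239.255.255) -> WAN-GW
  163.232.0.0/15 (163.232.0.0 - 163.233.255.255) -> DMZ-FW
More-specific entries that do NOT match:
  163.232.114.168/29 (163.232.114.168 - 163.232.114.175) does not contain 163.232.115.175
  163.232.115.128/27 (163.232.115.128 - 163.232.115.159) does not contain 163.232.115.175
  163.232.118.0/23 (163.232.118.0 - 163.232.119.255) does not contain 163.232.115.175
  163.232.120.0/22 (163.232.120.0 - 163.232.123.255) does not contain 163.232.115.175
  163.232.96.0/21 (163.232.96.0 - 163.232.103.255) does not contain 163.232.115.175
  163.232.0.0/18 (163.232.0.0 - 163.232.63.255) does not contain 163.232.115.175
Longest matching prefix is /15 -> next hop DMZ-FW.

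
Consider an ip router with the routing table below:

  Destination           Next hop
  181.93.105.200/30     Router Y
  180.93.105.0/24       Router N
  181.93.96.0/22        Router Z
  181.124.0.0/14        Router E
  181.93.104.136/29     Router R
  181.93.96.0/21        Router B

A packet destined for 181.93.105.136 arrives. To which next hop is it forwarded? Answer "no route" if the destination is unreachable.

no route

No entry's prefix contains 181.93.105.136; there is no default route.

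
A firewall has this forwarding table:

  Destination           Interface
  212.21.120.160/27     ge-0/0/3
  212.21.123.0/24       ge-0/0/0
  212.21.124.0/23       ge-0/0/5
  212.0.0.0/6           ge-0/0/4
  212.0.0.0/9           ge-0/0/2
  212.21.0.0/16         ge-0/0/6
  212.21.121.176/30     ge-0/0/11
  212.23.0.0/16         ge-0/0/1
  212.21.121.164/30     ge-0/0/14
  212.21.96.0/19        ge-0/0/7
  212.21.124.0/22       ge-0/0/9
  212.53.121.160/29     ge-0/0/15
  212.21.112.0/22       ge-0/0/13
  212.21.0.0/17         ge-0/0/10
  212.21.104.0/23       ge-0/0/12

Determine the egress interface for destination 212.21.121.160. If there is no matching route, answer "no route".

Routes whose prefix contains 212.21.121.160:
  212.0.0.0/6 (212.0.0.0 - 215.255.255.255) -> ge-0/0/4
  212.0.0.0/9 (212.0.0.0 - 212.127.255.255) -> ge-0/0/2
  212.21.0.0/16 (212.21.0.0 - 212.21.255.255) -> ge-0/0/6
  212.21.0.0/17 (212.21.0.0 - 212.21.127.255) -> ge-0/0/10
  212.21.96.0/19 (212.21.96.0 - 212.21.127.255) -> ge-0/0/7
More-specific entries that do NOT match:
  212.21.121.176/30 (212.21.121.176 - 212.21.121.179) does not contain 212.21.121.160
  212.21.121.164/30 (212.21.121.164 - 212.21.121.167) does not contain 212.21.121.160
  212.53.121.160/29 (212.53.121.160 - 212.53.121.167) does not contain 212.21.121.160
  212.21.120.160/27 (212.21.120.160 - 212.21.120.191) does not contain 212.21.121.160
  212.21.123.0/24 (212.21.123.0 - 212.21.123.255) does not contain 212.21.121.160
  212.21.124.0/23 (212.21.124.0 - 212.21.125.255) does not contain 212.21.121.160
  212.21.104.0/23 (212.21.104.0 - 212.21.105.255) does not contain 212.21.121.160
  212.21.124.0/22 (212.21.124.0 - 212.21.127.255) does not contain 212.21.121.160
  212.21.112.0/22 (212.21.112.0 - 212.21.115.255) does not contain 212.21.121.160
Longest matching prefix is /19 -> interface ge-0/0/7.

ge-0/0/7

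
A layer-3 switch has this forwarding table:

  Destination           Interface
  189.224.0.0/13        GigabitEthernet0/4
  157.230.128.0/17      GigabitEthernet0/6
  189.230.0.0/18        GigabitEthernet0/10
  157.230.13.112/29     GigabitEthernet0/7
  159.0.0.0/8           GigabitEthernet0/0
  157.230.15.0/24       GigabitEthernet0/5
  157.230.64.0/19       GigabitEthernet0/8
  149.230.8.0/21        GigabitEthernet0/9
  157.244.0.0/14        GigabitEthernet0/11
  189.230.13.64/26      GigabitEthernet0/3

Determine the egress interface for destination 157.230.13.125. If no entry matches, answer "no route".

No entry's prefix contains 157.230.13.125; there is no default route.

no route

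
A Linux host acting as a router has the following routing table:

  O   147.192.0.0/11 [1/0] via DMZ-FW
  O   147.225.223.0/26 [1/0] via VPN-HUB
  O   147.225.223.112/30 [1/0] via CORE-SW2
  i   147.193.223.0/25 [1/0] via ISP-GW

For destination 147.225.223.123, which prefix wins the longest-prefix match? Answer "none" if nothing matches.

147.225.223.123 is outside every listed prefix and there is no default route.

none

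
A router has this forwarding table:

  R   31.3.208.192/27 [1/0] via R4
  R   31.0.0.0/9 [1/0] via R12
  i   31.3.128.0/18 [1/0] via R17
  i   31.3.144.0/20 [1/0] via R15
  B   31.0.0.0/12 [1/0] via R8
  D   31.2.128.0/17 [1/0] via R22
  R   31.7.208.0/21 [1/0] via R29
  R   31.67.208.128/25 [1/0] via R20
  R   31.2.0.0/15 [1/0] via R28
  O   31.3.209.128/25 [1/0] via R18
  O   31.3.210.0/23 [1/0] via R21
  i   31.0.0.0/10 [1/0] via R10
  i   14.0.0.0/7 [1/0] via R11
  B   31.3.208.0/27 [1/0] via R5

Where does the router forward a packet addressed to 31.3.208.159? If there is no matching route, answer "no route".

Routes whose prefix contains 31.3.208.159:
  31.0.0.0/9 (31.0.0.0 - 31.127.255.255) -> R12
  31.0.0.0/10 (31.0.0.0 - 31.63.255.255) -> R10
  31.0.0.0/12 (31.0.0.0 - 31.15.255.255) -> R8
  31.2.0.0/15 (31.2.0.0 - 31.3.255.255) -> R28
More-specific entries that do NOT match:
  31.3.208.192/27 (31.3.208.192 - 31.3.208.223) does not contain 31.3.208.159
  31.3.208.0/27 (31.3.208.0 - 31.3.208.31) does not contain 31.3.208.159
  31.67.208.128/25 (31.67.208.128 - 31.67.208.255) does not contain 31.3.208.159
  31.3.209.128/25 (31.3.209.128 - 31.3.209.255) does not contain 31.3.208.159
  31.3.210.0/23 (31.3.210.0 - 31.3.211.255) does not contain 31.3.208.159
  31.7.208.0/21 (31.7.208.0 - 31.7.215.255) does not contain 31.3.208.159
  31.3.144.0/20 (31.3.144.0 - 31.3.159.255) does not contain 31.3.208.159
  31.3.128.0/18 (31.3.128.0 - 31.3.191.255) does not contain 31.3.208.159
  31.2.128.0/17 (31.2.128.0 - 31.2.255.255) does not contain 31.3.208.159
Longest matching prefix is /15 -> next hop R28.

R28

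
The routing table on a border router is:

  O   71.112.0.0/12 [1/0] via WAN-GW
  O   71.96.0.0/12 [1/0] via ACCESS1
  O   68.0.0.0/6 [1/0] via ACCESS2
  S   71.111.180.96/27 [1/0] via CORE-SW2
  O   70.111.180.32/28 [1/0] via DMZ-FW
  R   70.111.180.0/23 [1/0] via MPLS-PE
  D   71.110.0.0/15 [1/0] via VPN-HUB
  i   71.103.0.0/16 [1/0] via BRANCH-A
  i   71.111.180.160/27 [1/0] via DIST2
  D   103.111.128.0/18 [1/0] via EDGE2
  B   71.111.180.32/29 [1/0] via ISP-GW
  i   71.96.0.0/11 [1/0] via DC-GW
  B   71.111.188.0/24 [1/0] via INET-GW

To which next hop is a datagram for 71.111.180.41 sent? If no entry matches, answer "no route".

VPN-HUB

Routes whose prefix contains 71.111.180.41:
  68.0.0.0/6 (68.0.0.0 - 71.255.255.255) -> ACCESS2
  71.96.0.0/11 (71.96.0.0 - 71.127.255.255) -> DC-GW
  71.96.0.0/12 (71.96.0.0 - 71.111.255.255) -> ACCESS1
  71.110.0.0/15 (71.110.0.0 - 71.111.255.255) -> VPN-HUB
More-specific entries that do NOT match:
  71.111.180.32/29 (71.111.180.32 - 71.111.180.39) does not contain 71.111.180.41
  70.111.180.32/28 (70.111.180.32 - 70.111.180.47) does not contain 71.111.180.41
  71.111.180.96/27 (71.111.180.96 - 71.111.180.127) does not contain 71.111.180.41
  71.111.180.160/27 (71.111.180.160 - 71.111.180.191) does not contain 71.111.180.41
  71.111.188.0/24 (71.111.188.0 - 71.111.188.255) does not contain 71.111.180.41
  70.111.180.0/23 (70.111.180.0 - 70.111.181.255) does not contain 71.111.180.41
  103.111.128.0/18 (103.111.128.0 - 103.111.191.255) does not contain 71.111.180.41
  71.103.0.0/16 (71.103.0.0 - 71.103.255.255) does not contain 71.111.180.41
Longest matching prefix is /15 -> next hop VPN-HUB.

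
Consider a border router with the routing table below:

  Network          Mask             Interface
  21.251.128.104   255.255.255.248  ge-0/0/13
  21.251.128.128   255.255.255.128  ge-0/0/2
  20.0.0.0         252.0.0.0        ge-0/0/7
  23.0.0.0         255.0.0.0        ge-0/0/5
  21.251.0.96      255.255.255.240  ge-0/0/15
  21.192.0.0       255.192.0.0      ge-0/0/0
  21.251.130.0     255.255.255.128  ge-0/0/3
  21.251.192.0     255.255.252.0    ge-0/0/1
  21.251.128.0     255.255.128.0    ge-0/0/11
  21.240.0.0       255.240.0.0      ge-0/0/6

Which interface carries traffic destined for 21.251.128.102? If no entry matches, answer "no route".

Routes whose prefix contains 21.251.128.102:
  20.0.0.0/6 (20.0.0.0 - 23.255.255.255) -> ge-0/0/7
  21.192.0.0/10 (21.192.0.0 - 21.255.255.255) -> ge-0/0/0
  21.240.0.0/12 (21.240.0.0 - 21.255.255.255) -> ge-0/0/6
  21.251.128.0/17 (21.251.128.0 - 21.251.255.255) -> ge-0/0/11
More-specific entries that do NOT match:
  21.251.128.104/29 (21.251.128.104 - 21.251.128.111) does not contain 21.251.128.102
  21.251.0.96/28 (21.251.0.96 - 21.251.0.111) does not contain 21.251.128.102
  21.251.128.128/25 (21.251.128.128 - 21.251.128.255) does not contain 21.251.128.102
  21.251.130.0/25 (21.251.130.0 - 21.251.130.127) does not contain 21.251.128.102
  21.251.192.0/22 (21.251.192.0 - 21.251.195.255) does not contain 21.251.128.102
Longest matching prefix is /17 -> interface ge-0/0/11.

ge-0/0/11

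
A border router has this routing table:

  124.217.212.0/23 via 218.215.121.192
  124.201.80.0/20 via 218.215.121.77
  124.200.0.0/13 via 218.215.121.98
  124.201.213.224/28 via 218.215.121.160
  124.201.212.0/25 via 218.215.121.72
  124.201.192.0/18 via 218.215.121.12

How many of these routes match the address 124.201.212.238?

2

Prefixes containing 124.201.212.238:
  124.200.0.0/13 (124.200.0.0 - 124.207.255.255)
  124.201.192.0/18 (124.201.192.0 - 124.201.255.255)
Total matching entries: 2.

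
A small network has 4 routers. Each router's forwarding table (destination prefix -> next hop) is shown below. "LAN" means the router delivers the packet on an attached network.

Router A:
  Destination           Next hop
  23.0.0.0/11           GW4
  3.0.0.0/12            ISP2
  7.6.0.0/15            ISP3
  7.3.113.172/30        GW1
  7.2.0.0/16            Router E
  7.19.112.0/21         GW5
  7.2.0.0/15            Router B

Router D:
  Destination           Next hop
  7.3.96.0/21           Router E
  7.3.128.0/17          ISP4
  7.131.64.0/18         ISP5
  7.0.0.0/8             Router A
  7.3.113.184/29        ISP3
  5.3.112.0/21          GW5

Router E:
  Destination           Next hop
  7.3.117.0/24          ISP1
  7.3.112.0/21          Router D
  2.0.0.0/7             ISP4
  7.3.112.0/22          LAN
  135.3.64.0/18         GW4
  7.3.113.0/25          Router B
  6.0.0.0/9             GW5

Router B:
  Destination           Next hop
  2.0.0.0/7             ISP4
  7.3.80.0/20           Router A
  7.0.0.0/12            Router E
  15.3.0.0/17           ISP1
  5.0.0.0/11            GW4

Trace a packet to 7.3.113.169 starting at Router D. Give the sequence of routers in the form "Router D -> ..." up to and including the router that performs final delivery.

At Router D: longest match for 7.3.113.169 is 7.0.0.0/8 -> Router A
At Router A: longest match for 7.3.113.169 is 7.2.0.0/15 -> Router B
At Router B: longest match for 7.3.113.169 is 7.0.0.0/12 -> Router E
At Router E: longest match for 7.3.113.169 is 7.3.112.0/22 -> LAN

Router D -> Router A -> Router B -> Router E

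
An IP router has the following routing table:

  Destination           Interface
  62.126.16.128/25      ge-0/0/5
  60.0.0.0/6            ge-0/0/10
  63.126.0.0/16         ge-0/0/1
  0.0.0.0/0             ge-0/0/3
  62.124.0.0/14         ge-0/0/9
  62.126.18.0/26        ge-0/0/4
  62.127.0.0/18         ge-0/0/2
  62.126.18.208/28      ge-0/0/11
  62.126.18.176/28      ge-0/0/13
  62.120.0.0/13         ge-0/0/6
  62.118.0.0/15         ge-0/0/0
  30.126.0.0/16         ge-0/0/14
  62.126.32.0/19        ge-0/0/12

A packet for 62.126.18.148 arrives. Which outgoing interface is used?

ge-0/0/9

Routes whose prefix contains 62.126.18.148:
  0.0.0.0/0 (default, matches everything) -> ge-0/0/3
  60.0.0.0/6 (60.0.0.0 - 63.255.255.255) -> ge-0/0/10
  62.120.0.0/13 (62.120.0.0 - 62.127.255.255) -> ge-0/0/6
  62.124.0.0/14 (62.124.0.0 - 62.127.255.255) -> ge-0/0/9
More-specific entries that do NOT match:
  62.126.18.208/28 (62.126.18.208 - 62.126.18.223) does not contain 62.126.18.148
  62.126.18.176/28 (62.126.18.176 - 62.126.18.191) does not contain 62.126.18.148
  62.126.18.0/26 (62.126.18.0 - 62.126.18.63) does not contain 62.126.18.148
  62.126.16.128/25 (62.126.16.128 - 62.126.16.255) does not contain 62.126.18.148
  62.126.32.0/19 (62.126.32.0 - 62.126.63.255) does not contain 62.126.18.148
  62.127.0.0/18 (62.127.0.0 - 62.127.63.255) does not contain 62.126.18.148
  63.126.0.0/16 (63.126.0.0 - 63.126.255.255) does not contain 62.126.18.148
  30.126.0.0/16 (30.126.0.0 - 30.126.255.255) does not contain 62.126.18.148
  62.118.0.0/15 (62.118.0.0 - 62.119.255.255) does not contain 62.126.18.148
Longest matching prefix is /14 -> interface ge-0/0/9.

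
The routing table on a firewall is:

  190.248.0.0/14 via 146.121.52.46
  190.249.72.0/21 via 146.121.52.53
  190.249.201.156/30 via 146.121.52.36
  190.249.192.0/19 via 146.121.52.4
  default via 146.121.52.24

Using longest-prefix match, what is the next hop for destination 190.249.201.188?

Routes whose prefix contains 190.249.201.188:
  0.0.0.0/0 (default, matches everything) -> 146.121.52.24
  190.248.0.0/14 (190.248.0.0 - 190.251.255.255) -> 146.121.52.46
  190.249.192.0/19 (190.249.192.0 - 190.249.223.255) -> 146.121.52.4
More-specific entries that do NOT match:
  190.249.201.156/30 (190.249.201.156 - 190.249.201.159) does not contain 190.249.201.188
  190.249.72.0/21 (190.249.72.0 - 190.249.79.255) does not contain 190.249.201.188
Longest matching prefix is /19 -> next hop 146.121.52.4.

146.121.52.4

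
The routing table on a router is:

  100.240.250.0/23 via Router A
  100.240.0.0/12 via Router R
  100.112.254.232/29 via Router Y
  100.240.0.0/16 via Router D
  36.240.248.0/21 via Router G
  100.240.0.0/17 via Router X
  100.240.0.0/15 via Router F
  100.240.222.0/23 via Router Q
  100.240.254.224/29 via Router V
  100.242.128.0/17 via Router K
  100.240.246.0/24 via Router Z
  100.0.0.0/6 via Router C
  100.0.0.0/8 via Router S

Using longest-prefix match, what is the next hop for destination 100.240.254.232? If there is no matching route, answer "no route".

Router D

Routes whose prefix contains 100.240.254.232:
  100.0.0.0/6 (100.0.0.0 - 103.255.255.255) -> Router C
  100.0.0.0/8 (100.0.0.0 - 100.255.255.255) -> Router S
  100.240.0.0/12 (100.240.0.0 - 100.255.255.255) -> Router R
  100.240.0.0/15 (100.240.0.0 - 100.241.255.255) -> Router F
  100.240.0.0/16 (100.240.0.0 - 100.240.255.255) -> Router D
More-specific entries that do NOT match:
  100.112.254.232/29 (100.112.254.232 - 100.112.254.239) does not contain 100.240.254.232
  100.240.254.224/29 (100.240.254.224 - 100.240.254.231) does not contain 100.240.254.232
  100.240.246.0/24 (100.240.246.0 - 100.240.246.255) does not contain 100.240.254.232
  100.240.250.0/23 (100.240.250.0 - 100.240.251.255) does not contain 100.240.254.232
  100.240.222.0/23 (100.240.222.0 - 100.240.223.255) does not contain 100.240.254.232
  36.240.248.0/21 (36.240.248.0 - 36.240.255.255) does not contain 100.240.254.232
  100.240.0.0/17 (100.240.0.0 - 100.240.127.255) does not contain 100.240.254.232
  100.242.128.0/17 (100.242.128.0 - 100.242.255.255) does not contain 100.240.254.232
Longest matching prefix is /16 -> next hop Router D.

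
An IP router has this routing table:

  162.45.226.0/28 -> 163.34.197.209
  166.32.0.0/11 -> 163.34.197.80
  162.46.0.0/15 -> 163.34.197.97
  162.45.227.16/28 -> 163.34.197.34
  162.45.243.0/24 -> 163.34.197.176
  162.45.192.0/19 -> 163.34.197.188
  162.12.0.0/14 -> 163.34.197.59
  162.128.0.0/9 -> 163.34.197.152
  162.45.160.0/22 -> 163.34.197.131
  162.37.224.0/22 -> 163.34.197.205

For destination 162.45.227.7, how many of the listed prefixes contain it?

0

No listed prefix contains 162.45.227.7.
Total matching entries: 0.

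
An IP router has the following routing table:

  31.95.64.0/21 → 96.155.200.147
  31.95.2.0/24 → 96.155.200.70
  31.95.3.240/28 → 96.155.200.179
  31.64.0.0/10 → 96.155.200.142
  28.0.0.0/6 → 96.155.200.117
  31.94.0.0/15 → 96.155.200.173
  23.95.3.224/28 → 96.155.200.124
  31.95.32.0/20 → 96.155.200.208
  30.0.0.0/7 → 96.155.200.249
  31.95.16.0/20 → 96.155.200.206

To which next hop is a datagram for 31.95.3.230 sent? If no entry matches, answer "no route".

96.155.200.173

Routes whose prefix contains 31.95.3.230:
  28.0.0.0/6 (28.0.0.0 - 31.255.255.255) -> 96.155.200.117
  30.0.0.0/7 (30.0.0.0 - 31.255.255.255) -> 96.155.200.249
  31.64.0.0/10 (31.64.0.0 - 31.127.255.255) -> 96.155.200.142
  31.94.0.0/15 (31.94.0.0 - 31.95.255.255) -> 96.155.200.173
More-specific entries that do NOT match:
  31.95.3.240/28 (31.95.3.240 - 31.95.3.255) does not contain 31.95.3.230
  23.95.3.224/28 (23.95.3.224 - 23.95.3.239) does not contain 31.95.3.230
  31.95.2.0/24 (31.95.2.0 - 31.95.2.255) does not contain 31.95.3.230
  31.95.64.0/21 (31.95.64.0 - 31.95.71.255) does not contain 31.95.3.230
  31.95.32.0/20 (31.95.32.0 - 31.95.47.255) does not contain 31.95.3.230
  31.95.16.0/20 (31.95.16.0 - 31.95.31.255) does not contain 31.95.3.230
Longest matching prefix is /15 -> next hop 96.155.200.173.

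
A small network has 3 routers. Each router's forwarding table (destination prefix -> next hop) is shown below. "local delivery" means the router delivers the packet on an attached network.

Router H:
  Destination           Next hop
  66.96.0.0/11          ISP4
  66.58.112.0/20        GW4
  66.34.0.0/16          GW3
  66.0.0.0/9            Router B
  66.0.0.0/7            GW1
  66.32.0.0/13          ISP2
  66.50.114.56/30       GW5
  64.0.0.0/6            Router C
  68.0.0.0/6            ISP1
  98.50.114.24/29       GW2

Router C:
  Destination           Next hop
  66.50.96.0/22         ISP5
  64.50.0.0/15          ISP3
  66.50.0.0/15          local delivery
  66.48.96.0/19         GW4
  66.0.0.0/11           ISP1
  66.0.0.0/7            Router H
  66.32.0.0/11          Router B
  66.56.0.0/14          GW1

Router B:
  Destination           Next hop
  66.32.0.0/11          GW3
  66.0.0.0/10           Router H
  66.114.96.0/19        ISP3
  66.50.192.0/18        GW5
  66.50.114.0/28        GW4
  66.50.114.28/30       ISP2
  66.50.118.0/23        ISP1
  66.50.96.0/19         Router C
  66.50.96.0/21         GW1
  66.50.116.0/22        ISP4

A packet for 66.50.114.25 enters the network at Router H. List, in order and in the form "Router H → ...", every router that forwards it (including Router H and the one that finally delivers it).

At Router H: longest match for 66.50.114.25 is 66.0.0.0/9 -> Router B
At Router B: longest match for 66.50.114.25 is 66.50.96.0/19 -> Router C
At Router C: longest match for 66.50.114.25 is 66.50.0.0/15 -> local delivery

Router H → Router B → Router C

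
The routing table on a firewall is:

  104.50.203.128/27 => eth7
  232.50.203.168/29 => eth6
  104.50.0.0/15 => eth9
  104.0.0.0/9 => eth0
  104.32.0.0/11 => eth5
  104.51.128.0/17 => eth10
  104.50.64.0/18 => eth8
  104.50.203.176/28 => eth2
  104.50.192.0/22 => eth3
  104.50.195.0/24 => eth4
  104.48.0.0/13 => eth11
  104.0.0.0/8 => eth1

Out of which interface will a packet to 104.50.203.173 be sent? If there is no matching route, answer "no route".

eth9

Routes whose prefix contains 104.50.203.173:
  104.0.0.0/8 (104.0.0.0 - 104.255.255.255) -> eth1
  104.0.0.0/9 (104.0.0.0 - 104.127.255.255) -> eth0
  104.32.0.0/11 (104.32.0.0 - 104.63.255.255) -> eth5
  104.48.0.0/13 (104.48.0.0 - 104.55.255.255) -> eth11
  104.50.0.0/15 (104.50.0.0 - 104.51.255.255) -> eth9
More-specific entries that do NOT match:
  232.50.203.168/29 (232.50.203.168 - 232.50.203.175) does not contain 104.50.203.173
  104.50.203.176/28 (104.50.203.176 - 104.50.203.191) does not contain 104.50.203.173
  104.50.203.128/27 (104.50.203.128 - 104.50.203.159) does not contain 104.50.203.173
  104.50.195.0/24 (104.50.195.0 - 104.50.195.255) does not contain 104.50.203.173
  104.50.192.0/22 (104.50.192.0 - 104.50.195.255) does not contain 104.50.203.173
  104.50.64.0/18 (104.50.64.0 - 104.50.127.255) does not contain 104.50.203.173
  104.51.128.0/17 (104.51.128.0 - 104.51.255.255) does not contain 104.50.203.173
Longest matching prefix is /15 -> interface eth9.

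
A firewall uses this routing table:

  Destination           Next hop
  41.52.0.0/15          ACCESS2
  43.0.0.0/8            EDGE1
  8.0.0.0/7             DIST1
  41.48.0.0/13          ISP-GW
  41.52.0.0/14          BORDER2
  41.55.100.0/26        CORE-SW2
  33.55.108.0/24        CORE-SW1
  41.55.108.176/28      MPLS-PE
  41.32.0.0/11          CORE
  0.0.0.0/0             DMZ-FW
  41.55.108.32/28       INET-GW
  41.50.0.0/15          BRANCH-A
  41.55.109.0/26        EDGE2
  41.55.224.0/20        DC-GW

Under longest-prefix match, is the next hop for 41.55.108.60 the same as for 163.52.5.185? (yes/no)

41.55.108.60: longest match 41.52.0.0/14 -> BORDER2
163.52.5.185: longest match 0.0.0.0/0 -> DMZ-FW

no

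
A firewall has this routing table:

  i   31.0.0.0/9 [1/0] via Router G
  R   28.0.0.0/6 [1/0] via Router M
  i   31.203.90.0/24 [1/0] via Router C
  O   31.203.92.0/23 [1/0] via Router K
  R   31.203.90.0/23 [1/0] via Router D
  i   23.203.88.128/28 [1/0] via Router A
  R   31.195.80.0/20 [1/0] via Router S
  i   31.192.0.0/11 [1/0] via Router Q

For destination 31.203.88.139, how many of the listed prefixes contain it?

2

Prefixes containing 31.203.88.139:
  28.0.0.0/6 (28.0.0.0 - 31.255.255.255)
  31.192.0.0/11 (31.192.0.0 - 31.223.255.255)
Total matching entries: 2.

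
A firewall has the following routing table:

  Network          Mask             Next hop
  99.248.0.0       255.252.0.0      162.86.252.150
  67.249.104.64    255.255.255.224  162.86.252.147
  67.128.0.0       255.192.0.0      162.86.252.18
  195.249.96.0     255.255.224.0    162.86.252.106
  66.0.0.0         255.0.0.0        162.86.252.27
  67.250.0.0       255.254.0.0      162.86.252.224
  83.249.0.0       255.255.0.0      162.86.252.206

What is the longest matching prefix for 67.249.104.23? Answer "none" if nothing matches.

none

67.249.104.23 is outside every listed prefix and there is no default route.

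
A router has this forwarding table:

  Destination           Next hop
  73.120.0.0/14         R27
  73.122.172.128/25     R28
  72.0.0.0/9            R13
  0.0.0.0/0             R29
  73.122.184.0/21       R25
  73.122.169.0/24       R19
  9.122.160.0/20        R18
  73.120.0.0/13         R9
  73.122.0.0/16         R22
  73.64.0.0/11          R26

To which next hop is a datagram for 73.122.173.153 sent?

R22

Routes whose prefix contains 73.122.173.153:
  0.0.0.0/0 (default, matches everything) -> R29
  73.120.0.0/13 (73.120.0.0 - 73.127.255.255) -> R9
  73.120.0.0/14 (73.120.0.0 - 73.123.255.255) -> R27
  73.122.0.0/16 (73.122.0.0 - 73.122.255.255) -> R22
More-specific entries that do NOT match:
  73.122.172.128/25 (73.122.172.128 - 73.122.172.255) does not contain 73.122.173.153
  73.122.169.0/24 (73.122.169.0 - 73.122.169.255) does not contain 73.122.173.153
  73.122.184.0/21 (73.122.184.0 - 73.122.191.255) does not contain 73.122.173.153
  9.122.160.0/20 (9.122.160.0 - 9.122.175.255) does not contain 73.122.173.153
Longest matching prefix is /16 -> next hop R22.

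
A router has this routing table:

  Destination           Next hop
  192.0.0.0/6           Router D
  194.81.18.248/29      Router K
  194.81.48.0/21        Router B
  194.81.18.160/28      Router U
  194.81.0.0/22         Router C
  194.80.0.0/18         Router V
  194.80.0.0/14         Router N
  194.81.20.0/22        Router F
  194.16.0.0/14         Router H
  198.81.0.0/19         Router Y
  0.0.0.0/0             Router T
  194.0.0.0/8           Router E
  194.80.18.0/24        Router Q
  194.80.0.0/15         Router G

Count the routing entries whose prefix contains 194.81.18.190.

Prefixes containing 194.81.18.190:
  0.0.0.0/0 (default, matches everything)
  192.0.0.0/6 (192.0.0.0 - 195.255.255.255)
  194.0.0.0/8 (194.0.0.0 - 194.255.255.255)
  194.80.0.0/14 (194.80.0.0 - 194.83.255.255)
  194.80.0.0/15 (194.80.0.0 - 194.81.255.255)
Total matching entries: 5.

5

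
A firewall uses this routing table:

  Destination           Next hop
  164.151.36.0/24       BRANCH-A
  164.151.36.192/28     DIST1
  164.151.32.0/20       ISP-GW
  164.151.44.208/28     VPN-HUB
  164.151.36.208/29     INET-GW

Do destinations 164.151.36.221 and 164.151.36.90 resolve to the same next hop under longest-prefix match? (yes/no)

yes

164.151.36.221: longest match 164.151.36.0/24 -> BRANCH-A
164.151.36.90: longest match 164.151.36.0/24 -> BRANCH-A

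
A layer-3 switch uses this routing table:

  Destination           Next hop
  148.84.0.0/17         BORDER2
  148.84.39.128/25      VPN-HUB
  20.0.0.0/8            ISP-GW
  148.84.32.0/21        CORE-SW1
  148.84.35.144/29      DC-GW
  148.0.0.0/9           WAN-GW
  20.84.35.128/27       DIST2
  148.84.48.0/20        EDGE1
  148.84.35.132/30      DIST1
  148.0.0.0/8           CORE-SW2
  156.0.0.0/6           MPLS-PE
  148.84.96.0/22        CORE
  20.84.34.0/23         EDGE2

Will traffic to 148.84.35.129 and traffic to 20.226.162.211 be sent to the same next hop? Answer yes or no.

148.84.35.129: longest match 148.84.32.0/21 -> CORE-SW1
20.226.162.211: longest match 20.0.0.0/8 -> ISP-GW

no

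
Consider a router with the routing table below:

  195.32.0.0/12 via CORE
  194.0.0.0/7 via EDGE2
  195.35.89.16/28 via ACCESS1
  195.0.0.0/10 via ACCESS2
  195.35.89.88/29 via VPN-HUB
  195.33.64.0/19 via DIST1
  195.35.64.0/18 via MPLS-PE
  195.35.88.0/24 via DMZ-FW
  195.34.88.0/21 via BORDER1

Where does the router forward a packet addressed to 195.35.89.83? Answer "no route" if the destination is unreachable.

MPLS-PE

Routes whose prefix contains 195.35.89.83:
  194.0.0.0/7 (194.0.0.0 - 195.255.255.255) -> EDGE2
  195.0.0.0/10 (195.0.0.0 - 195.63.255.255) -> ACCESS2
  195.32.0.0/12 (195.32.0.0 - 195.47.255.255) -> CORE
  195.35.64.0/18 (195.35.64.0 - 195.35.127.255) -> MPLS-PE
More-specific entries that do NOT match:
  195.35.89.88/29 (195.35.89.88 - 195.35.89.95) does not contain 195.35.89.83
  195.35.89.16/28 (195.35.89.16 - 195.35.89.31) does not contain 195.35.89.83
  195.35.88.0/24 (195.35.88.0 - 195.35.88.255) does not contain 195.35.89.83
  195.34.88.0/21 (195.34.88.0 - 195.34.95.255) does not contain 195.35.89.83
  195.33.64.0/19 (195.33.64.0 - 195.33.95.255) does not contain 195.35.89.83
Longest matching prefix is /18 -> next hop MPLS-PE.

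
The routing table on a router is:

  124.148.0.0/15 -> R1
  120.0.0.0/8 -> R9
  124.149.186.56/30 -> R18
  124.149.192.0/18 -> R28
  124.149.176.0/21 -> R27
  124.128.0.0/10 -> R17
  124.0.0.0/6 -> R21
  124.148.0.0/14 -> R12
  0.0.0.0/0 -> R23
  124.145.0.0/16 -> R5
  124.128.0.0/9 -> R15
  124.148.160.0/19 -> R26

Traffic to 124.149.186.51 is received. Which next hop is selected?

R1

Routes whose prefix contains 124.149.186.51:
  0.0.0.0/0 (default, matches everything) -> R23
  124.0.0.0/6 (124.0.0.0 - 127.255.255.255) -> R21
  124.128.0.0/9 (124.128.0.0 - 124.255.255.255) -> R15
  124.128.0.0/10 (124.128.0.0 - 124.191.255.255) -> R17
  124.148.0.0/14 (124.148.0.0 - 124.151.255.255) -> R12
  124.148.0.0/15 (124.148.0.0 - 124.149.255.255) -> R1
More-specific entries that do NOT match:
  124.149.186.56/30 (124.149.186.56 - 124.149.186.59) does not contain 124.149.186.51
  124.149.176.0/21 (124.149.176.0 - 124.149.183.255) does not contain 124.149.186.51
  124.148.160.0/19 (124.148.160.0 - 124.148.191.255) does not contain 124.149.186.51
  124.149.192.0/18 (124.149.192.0 - 124.149.255.255) does not contain 124.149.186.51
  124.145.0.0/16 (124.145.0.0 - 124.145.255.255) does not contain 124.149.186.51
Longest matching prefix is /15 -> next hop R1.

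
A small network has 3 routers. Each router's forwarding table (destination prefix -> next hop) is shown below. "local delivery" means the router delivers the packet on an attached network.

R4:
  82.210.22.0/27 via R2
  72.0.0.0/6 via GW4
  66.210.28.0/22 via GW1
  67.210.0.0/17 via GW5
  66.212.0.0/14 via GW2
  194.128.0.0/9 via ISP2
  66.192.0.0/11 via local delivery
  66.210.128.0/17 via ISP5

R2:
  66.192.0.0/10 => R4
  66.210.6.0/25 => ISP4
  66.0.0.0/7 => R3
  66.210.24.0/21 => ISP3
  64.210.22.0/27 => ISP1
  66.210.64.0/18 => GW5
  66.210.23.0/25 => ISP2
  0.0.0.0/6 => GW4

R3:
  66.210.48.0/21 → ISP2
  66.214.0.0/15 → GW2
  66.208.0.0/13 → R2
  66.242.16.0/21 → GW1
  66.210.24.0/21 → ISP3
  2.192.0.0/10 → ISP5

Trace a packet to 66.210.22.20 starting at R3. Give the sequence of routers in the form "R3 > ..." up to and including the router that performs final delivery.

R3 > R2 > R4

At R3: longest match for 66.210.22.20 is 66.208.0.0/13 -> R2
At R2: longest match for 66.210.22.20 is 66.192.0.0/10 -> R4
At R4: longest match for 66.210.22.20 is 66.192.0.0/11 -> local delivery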